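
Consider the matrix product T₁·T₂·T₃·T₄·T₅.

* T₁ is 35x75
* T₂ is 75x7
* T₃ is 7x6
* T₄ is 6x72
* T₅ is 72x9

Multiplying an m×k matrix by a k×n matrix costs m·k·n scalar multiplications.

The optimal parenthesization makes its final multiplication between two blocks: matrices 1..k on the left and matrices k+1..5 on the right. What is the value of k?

Adjacent pairs: T₁T₂ = 35·75·7 = 18375; T₂T₃ = 75·7·6 = 3150; T₃T₄ = 7·6·72 = 3024; T₄T₅ = 6·72·9 = 3888.
Length 3: T₁..T₃: k=1: 0+3150+35·75·6=18900; k=2: 18375+0+35·7·6=19845 → min 18900 | T₂..T₄: k=2: 0+3024+75·7·72=40824; k=3: 3150+0+75·6·72=35550 → min 35550 | T₃..T₅: k=3: 0+3888+7·6·9=4266; k=4: 3024+0+7·72·9=7560 → min 4266.
Length 4: T₁..T₄: k=1: 0+35550+35·75·72=224550; k=2: 18375+3024+35·7·72=39039; k=3: 18900+0+35·6·72=34020 → min 34020 | T₂..T₅: k=2: 0+4266+75·7·9=8991; k=3: 3150+3888+75·6·9=11088; k=4: 35550+0+75·72·9=84150 → min 8991.
Top-level splits: k=1: (T₁..T₁)·(T₂..T₅) → 0+8991+35·75·9 = 32616; k=2: (T₁..T₂)·(T₃..T₅) → 18375+4266+35·7·9 = 24846; k=3: (T₁..T₃)·(T₄..T₅) → 18900+3888+35·6·9 = 24678; k=4: (T₁..T₄)·(T₅..T₅) → 34020+0+35·72·9 = 56700.
Best split is after T₃, i.e. k = 3.

3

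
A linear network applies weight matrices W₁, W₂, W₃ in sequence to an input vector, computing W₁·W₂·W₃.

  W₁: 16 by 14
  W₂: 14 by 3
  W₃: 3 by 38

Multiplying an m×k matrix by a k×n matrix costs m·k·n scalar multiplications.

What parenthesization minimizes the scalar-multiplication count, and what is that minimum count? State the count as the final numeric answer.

2496

(W₁·(W₂·W₃)): cost 10108.
((W₁·W₂)·W₃): cost 2496.
Optimal: ((W₁·W₂)·W₃) with cost 2496.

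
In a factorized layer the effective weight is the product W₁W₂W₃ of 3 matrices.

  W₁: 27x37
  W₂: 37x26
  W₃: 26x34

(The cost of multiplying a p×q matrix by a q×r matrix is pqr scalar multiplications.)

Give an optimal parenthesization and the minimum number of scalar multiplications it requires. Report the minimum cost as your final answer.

(W₁(W₂W₃)): cost 66674.
((W₁W₂)W₃): cost 49842.
Optimal: ((W₁W₂)W₃) with cost 49842.

49842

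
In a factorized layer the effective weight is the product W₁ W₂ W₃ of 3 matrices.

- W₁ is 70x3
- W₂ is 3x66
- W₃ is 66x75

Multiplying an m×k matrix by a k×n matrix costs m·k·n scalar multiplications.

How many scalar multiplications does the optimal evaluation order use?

Order (W₁ (W₂ W₃)): (W₂ W₃): 3×66 by 66×75 → 3×75, cost 3·66·75 = 14850; (W₁ (W₂ W₃)): 70×3 by 3×75 → 70×75, cost 70·3·75 = 15750; cumulative 30600. Total 30600.
Order ((W₁ W₂) W₃): (W₁ W₂): 70×3 by 3×66 → 70×66, cost 70·3·66 = 13860; ((W₁ W₂) W₃): 70×66 by 66×75 → 70×75, cost 70·66·75 = 346500; cumulative 360360. Total 360360.
Minimum: 30600.

30600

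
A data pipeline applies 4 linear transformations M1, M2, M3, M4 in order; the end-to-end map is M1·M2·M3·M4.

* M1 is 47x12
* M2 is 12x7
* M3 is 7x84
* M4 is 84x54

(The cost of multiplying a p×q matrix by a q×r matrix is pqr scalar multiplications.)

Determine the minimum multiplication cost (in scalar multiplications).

Adjacent pairs: M1M2 = 47·12·7 = 3948; M2M3 = 12·7·84 = 7056; M3M4 = 7·84·54 = 31752.
Length 3: M1..M3: k=1: 0+7056+47·12·84=54432; k=2: 3948+0+47·7·84=31584 → min 31584 | M2..M4: k=2: 0+31752+12·7·54=36288; k=3: 7056+0+12·84·54=61488 → min 36288.
Length 4: M1..M4: k=1: 0+36288+47·12·54=66744; k=2: 3948+31752+47·7·54=53466; k=3: 31584+0+47·84·54=244776 → min 53466.
Optimal order: ((M1·M2)·(M3·M4)) with cost 53466.

53466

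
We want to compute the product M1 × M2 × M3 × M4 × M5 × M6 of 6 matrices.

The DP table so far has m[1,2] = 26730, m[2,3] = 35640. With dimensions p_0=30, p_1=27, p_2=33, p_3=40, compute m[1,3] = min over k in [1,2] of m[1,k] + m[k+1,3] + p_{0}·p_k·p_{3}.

m[1,3] = min over k∈[1,2] of m[1,k]+m[k+1,3]+p_{0}·p_k·p_{3}.
k=1: 0 + 35640 + 30·27·40 = 68040; k=2: 26730 + 0 + 30·33·40 = 66330.
Minimum: 66330 at k=2.

66330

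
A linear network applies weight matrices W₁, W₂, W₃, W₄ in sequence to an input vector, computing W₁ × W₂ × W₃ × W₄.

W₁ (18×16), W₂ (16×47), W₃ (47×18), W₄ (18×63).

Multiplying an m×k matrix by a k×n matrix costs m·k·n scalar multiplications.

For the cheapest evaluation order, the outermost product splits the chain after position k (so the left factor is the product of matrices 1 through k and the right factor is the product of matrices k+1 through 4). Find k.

Adjacent pairs: W₁W₂ = 18·16·47 = 13536; W₂W₃ = 16·47·18 = 13536; W₃W₄ = 47·18·63 = 53298.
Length 3: W₁..W₃: k=1: 0+13536+18·16·18=18720; k=2: 13536+0+18·47·18=28764 → min 18720 | W₂..W₄: k=2: 0+53298+16·47·63=100674; k=3: 13536+0+16·18·63=31680 → min 31680.
Top-level splits: k=1: (W₁..W₁)·(W₂..W₄) → 0+31680+18·16·63 = 49824; k=2: (W₁..W₂)·(W₃..W₄) → 13536+53298+18·47·63 = 120132; k=3: (W₁..W₃)·(W₄..W₄) → 18720+0+18·18·63 = 39132.
Best split is after W₃, i.e. k = 3.

3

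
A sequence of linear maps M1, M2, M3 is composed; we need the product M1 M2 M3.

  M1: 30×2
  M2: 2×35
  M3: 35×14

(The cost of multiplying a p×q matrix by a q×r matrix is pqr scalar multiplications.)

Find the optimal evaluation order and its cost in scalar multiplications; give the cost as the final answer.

1820

(M1 (M2 M3)): cost 1820.
((M1 M2) M3): cost 16800.
Optimal: (M1 (M2 M3)) with cost 1820.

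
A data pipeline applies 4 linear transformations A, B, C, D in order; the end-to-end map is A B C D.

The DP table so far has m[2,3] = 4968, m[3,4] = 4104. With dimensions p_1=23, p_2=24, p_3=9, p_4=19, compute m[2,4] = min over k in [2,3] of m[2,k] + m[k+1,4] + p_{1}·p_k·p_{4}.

8901

m[2,4] = min over k∈[2,3] of m[2,k]+m[k+1,4]+p_{1}·p_k·p_{4}.
k=2: 0 + 4104 + 23·24·19 = 14592; k=3: 4968 + 0 + 23·9·19 = 8901.
Minimum: 8901 at k=3.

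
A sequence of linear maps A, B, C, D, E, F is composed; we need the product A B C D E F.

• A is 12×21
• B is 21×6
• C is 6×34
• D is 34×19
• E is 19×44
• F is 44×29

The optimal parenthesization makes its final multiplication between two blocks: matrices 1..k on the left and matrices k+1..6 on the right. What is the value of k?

Adjacent pairs: AB = 12·21·6 = 1512; BC = 21·6·34 = 4284; CD = 6·34·19 = 3876; DE = 34·19·44 = 28424; EF = 19·44·29 = 24244.
Length 3: A..C: k=1: 0+4284+12·21·34=12852; k=2: 1512+0+12·6·34=3960 → min 3960 | B..D: k=2: 0+3876+21·6·19=6270; k=3: 4284+0+21·34·19=17850 → min 6270 | C..E: k=3: 0+28424+6·34·44=37400; k=4: 3876+0+6·19·44=8892 → min 8892 | D..F: k=4: 0+24244+34·19·29=42978; k=5: 28424+0+34·44·29=71808 → min 42978.
Length 4: A..D: k=1: 0+6270+12·21·19=11058; k=2: 1512+3876+12·6·19=6756; k=3: 3960+0+12·34·19=11712 → min 6756 | B..E: k=2: 0+8892+21·6·44=14436; k=3: 4284+28424+21·34·44=64124; k=4: 6270+0+21·19·44=23826 → min 14436 | C..F: k=3: 0+42978+6·34·29=48894; k=4: 3876+24244+6·19·29=31426; k=5: 8892+0+6·44·29=16548 → min 16548.
Length 5: A..E: k=1: 0+14436+12·21·44=25524; k=2: 1512+8892+12·6·44=13572; k=3: 3960+28424+12·34·44=50336; k=4: 6756+0+12·19·44=16788 → min 13572 | B..F: k=2: 0+16548+21·6·29=20202; k=3: 4284+42978+21·34·29=67968; k=4: 6270+24244+21·19·29=42085; k=5: 14436+0+21·44·29=41232 → min 20202.
Top-level splits: k=1: (A..A)·(B..F) → 0+20202+12·21·29 = 27510; k=2: (A..B)·(C..F) → 1512+16548+12·6·29 = 20148; k=3: (A..C)·(D..F) → 3960+42978+12·34·29 = 58770; k=4: (A..D)·(E..F) → 6756+24244+12·19·29 = 37612; k=5: (A..E)·(F..F) → 13572+0+12·44·29 = 28884.
Best split is after B, i.e. k = 2.

2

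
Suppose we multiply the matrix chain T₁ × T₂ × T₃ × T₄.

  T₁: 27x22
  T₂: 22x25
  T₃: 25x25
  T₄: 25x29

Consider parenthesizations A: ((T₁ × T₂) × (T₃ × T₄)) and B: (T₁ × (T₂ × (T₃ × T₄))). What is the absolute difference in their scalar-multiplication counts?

Order A = ((T₁ × T₂) × (T₃ × T₄)): (T₁ × T₂): 27×22 by 22×25 → 27×25, cost 27·22·25 = 14850; (T₃ × T₄): 25×25 by 25×29 → 25×29, cost 25·25·29 = 18125; ((T₁ × T₂) × (T₃ × T₄)): 27×25 by 25×29 → 27×29, cost 27·25·29 = 19575; cumulative 52550. Total 52550.
Order B = (T₁ × (T₂ × (T₃ × T₄))): (T₃ × T₄): 25×25 by 25×29 → 25×29, cost 25·25·29 = 18125; (T₂ × (T₃ × T₄)): 22×25 by 25×29 → 22×29, cost 22·25·29 = 15950; cumulative 34075; (T₁ × (T₂ × (T₃ × T₄))): 27×22 by 22×29 → 27×29, cost 27·22·29 = 17226; cumulative 51301. Total 51301.
Difference: |52550 − 51301| = 1249.

1249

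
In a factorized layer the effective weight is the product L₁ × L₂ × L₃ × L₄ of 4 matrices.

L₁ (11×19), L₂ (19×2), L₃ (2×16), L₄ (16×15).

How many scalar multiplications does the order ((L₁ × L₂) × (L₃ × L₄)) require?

1228

(L₁ × L₂): 11×19 by 19×2 → 11×2, cost 11·19·2 = 418
(L₃ × L₄): 2×16 by 16×15 → 2×15, cost 2·16·15 = 480
((L₁ × L₂) × (L₃ × L₄)): 11×2 by 2×15 → 11×15, cost 11·2·15 = 330; cumulative 1228
Total: 1228 scalar multiplications.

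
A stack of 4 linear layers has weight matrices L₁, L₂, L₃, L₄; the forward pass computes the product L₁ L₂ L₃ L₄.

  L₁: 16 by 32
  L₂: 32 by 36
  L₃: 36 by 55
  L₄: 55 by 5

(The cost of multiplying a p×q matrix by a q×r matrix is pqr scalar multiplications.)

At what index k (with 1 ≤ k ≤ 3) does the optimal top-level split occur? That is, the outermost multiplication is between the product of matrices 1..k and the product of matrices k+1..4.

1

Adjacent pairs: L₁L₂ = 16·32·36 = 18432; L₂L₃ = 32·36·55 = 63360; L₃L₄ = 36·55·5 = 9900.
Length 3: L₁..L₃: k=1: 0+63360+16·32·55=91520; k=2: 18432+0+16·36·55=50112 → min 50112 | L₂..L₄: k=2: 0+9900+32·36·5=15660; k=3: 63360+0+32·55·5=72160 → min 15660.
Top-level splits: k=1: (L₁..L₁)·(L₂..L₄) → 0+15660+16·32·5 = 18220; k=2: (L₁..L₂)·(L₃..L₄) → 18432+9900+16·36·5 = 31212; k=3: (L₁..L₃)·(L₄..L₄) → 50112+0+16·55·5 = 54512.
Best split is after L₁, i.e. k = 1.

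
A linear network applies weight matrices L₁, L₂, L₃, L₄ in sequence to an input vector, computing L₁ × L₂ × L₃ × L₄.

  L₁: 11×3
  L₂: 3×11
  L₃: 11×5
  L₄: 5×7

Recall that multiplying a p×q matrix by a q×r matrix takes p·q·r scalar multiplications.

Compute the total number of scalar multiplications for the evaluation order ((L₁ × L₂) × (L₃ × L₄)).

1595

(L₁ × L₂): 11×3 by 3×11 → 11×11, cost 11·3·11 = 363
(L₃ × L₄): 11×5 by 5×7 → 11×7, cost 11·5·7 = 385
((L₁ × L₂) × (L₃ × L₄)): 11×11 by 11×7 → 11×7, cost 11·11·7 = 847; cumulative 1595
Total: 1595 scalar multiplications.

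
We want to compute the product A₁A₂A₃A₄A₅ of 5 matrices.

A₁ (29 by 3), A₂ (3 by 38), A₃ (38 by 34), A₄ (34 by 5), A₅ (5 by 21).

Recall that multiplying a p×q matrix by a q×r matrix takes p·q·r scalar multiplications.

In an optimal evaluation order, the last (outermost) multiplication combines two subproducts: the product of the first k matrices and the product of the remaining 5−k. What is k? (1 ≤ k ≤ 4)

Adjacent pairs: A₁A₂ = 29·3·38 = 3306; A₂A₃ = 3·38·34 = 3876; A₃A₄ = 38·34·5 = 6460; A₄A₅ = 34·5·21 = 3570.
Length 3: A₁..A₃: k=1: 0+3876+29·3·34=6834; k=2: 3306+0+29·38·34=40774 → min 6834 | A₂..A₄: k=2: 0+6460+3·38·5=7030; k=3: 3876+0+3·34·5=4386 → min 4386 | A₃..A₅: k=3: 0+3570+38·34·21=30702; k=4: 6460+0+38·5·21=10450 → min 10450.
Length 4: A₁..A₄: k=1: 0+4386+29·3·5=4821; k=2: 3306+6460+29·38·5=15276; k=3: 6834+0+29·34·5=11764 → min 4821 | A₂..A₅: k=2: 0+10450+3·38·21=12844; k=3: 3876+3570+3·34·21=9588; k=4: 4386+0+3·5·21=4701 → min 4701.
Top-level splits: k=1: (A₁..A₁)·(A₂..A₅) → 0+4701+29·3·21 = 6528; k=2: (A₁..A₂)·(A₃..A₅) → 3306+10450+29·38·21 = 36898; k=3: (A₁..A₃)·(A₄..A₅) → 6834+3570+29·34·21 = 31110; k=4: (A₁..A₄)·(A₅..A₅) → 4821+0+29·5·21 = 7866.
Best split is after A₁, i.e. k = 1.

1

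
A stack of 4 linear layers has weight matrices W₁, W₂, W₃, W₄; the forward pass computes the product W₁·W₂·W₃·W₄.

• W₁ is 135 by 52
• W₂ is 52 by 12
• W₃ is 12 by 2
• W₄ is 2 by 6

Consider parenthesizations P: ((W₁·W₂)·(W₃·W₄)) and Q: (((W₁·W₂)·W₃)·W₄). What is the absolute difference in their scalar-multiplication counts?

5004

Order P = ((W₁·W₂)·(W₃·W₄)): (W₁·W₂): 135×52 by 52×12 → 135×12, cost 135·52·12 = 84240; (W₃·W₄): 12×2 by 2×6 → 12×6, cost 12·2·6 = 144; ((W₁·W₂)·(W₃·W₄)): 135×12 by 12×6 → 135×6, cost 135·12·6 = 9720; cumulative 94104. Total 94104.
Order Q = (((W₁·W₂)·W₃)·W₄): (W₁·W₂): 135×52 by 52×12 → 135×12, cost 135·52·12 = 84240; ((W₁·W₂)·W₃): 135×12 by 12×2 → 135×2, cost 135·12·2 = 3240; cumulative 87480; (((W₁·W₂)·W₃)·W₄): 135×2 by 2×6 → 135×6, cost 135·2·6 = 1620; cumulative 89100. Total 89100.
Difference: |94104 − 89100| = 5004.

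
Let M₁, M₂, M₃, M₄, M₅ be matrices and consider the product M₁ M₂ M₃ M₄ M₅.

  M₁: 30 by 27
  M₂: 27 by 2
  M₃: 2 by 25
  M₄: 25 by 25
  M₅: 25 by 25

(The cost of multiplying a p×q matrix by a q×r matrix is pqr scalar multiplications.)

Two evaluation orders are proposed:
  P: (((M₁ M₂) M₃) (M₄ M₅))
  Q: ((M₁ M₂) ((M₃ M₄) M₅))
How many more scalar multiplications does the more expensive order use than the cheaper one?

31875

Order P = (((M₁ M₂) M₃) (M₄ M₅)): (M₁ M₂): 30×27 by 27×2 → 30×2, cost 30·27·2 = 1620; ((M₁ M₂) M₃): 30×2 by 2×25 → 30×25, cost 30·2·25 = 1500; cumulative 3120; (M₄ M₅): 25×25 by 25×25 → 25×25, cost 25·25·25 = 15625; (((M₁ M₂) M₃) (M₄ M₅)): 30×25 by 25×25 → 30×25, cost 30·25·25 = 18750; cumulative 37495. Total 37495.
Order Q = ((M₁ M₂) ((M₃ M₄) M₅)): (M₁ M₂): 30×27 by 27×2 → 30×2, cost 30·27·2 = 1620; (M₃ M₄): 2×25 by 25×25 → 2×25, cost 2·25·25 = 1250; ((M₃ M₄) M₅): 2×25 by 25×25 → 2×25, cost 2·25·25 = 1250; cumulative 2500; ((M₁ M₂) ((M₃ M₄) M₅)): 30×2 by 2×25 → 30×25, cost 30·2·25 = 1500; cumulative 5620. Total 5620.
Difference: |37495 − 5620| = 31875.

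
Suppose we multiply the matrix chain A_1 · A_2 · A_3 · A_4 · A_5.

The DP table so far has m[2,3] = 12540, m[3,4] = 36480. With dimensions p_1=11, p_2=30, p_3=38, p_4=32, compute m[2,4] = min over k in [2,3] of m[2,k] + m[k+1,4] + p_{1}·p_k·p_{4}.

m[2,4] = min over k∈[2,3] of m[2,k]+m[k+1,4]+p_{1}·p_k·p_{4}.
k=2: 0 + 36480 + 11·30·32 = 47040; k=3: 12540 + 0 + 11·38·32 = 25916.
Minimum: 25916 at k=3.

25916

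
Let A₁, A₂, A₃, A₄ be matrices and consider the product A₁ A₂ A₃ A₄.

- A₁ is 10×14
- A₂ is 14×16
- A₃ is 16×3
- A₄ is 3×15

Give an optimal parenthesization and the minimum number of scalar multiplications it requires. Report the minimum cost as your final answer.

Adjacent pairs: A₁A₂ = 10·14·16 = 2240; A₂A₃ = 14·16·3 = 672; A₃A₄ = 16·3·15 = 720.
Length 3: A₁..A₃: k=1: 0+672+10·14·3=1092; k=2: 2240+0+10·16·3=2720 → min 1092 | A₂..A₄: k=2: 0+720+14·16·15=4080; k=3: 672+0+14·3·15=1302 → min 1302.
Length 4: A₁..A₄: k=1: 0+1302+10·14·15=3402; k=2: 2240+720+10·16·15=5360; k=3: 1092+0+10·3·15=1542 → min 1542.
Optimal parenthesization: ((A₁ (A₂ A₃)) A₄) with cost 1542.

1542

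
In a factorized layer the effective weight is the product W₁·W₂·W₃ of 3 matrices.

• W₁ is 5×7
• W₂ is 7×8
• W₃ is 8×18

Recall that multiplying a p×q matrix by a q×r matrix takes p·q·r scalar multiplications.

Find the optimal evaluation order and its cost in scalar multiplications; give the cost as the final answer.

(W₁·(W₂·W₃)): cost 1638.
((W₁·W₂)·W₃): cost 1000.
Optimal: ((W₁·W₂)·W₃) with cost 1000.

1000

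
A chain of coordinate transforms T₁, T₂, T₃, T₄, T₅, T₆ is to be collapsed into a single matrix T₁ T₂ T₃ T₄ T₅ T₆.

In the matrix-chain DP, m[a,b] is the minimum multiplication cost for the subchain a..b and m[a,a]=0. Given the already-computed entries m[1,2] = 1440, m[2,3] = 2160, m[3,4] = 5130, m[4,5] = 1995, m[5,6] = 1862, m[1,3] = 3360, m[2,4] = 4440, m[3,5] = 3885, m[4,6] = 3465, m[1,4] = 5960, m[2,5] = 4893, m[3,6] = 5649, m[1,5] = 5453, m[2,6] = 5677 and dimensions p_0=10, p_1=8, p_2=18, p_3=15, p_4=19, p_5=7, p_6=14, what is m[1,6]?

6433

m[1,6] = min over k∈[1,5] of m[1,k]+m[k+1,6]+p_{0}·p_k·p_{6}.
k=1: 0 + 5677 + 10·8·14 = 6797; k=2: 1440 + 5649 + 10·18·14 = 9609; k=3: 3360 + 3465 + 10·15·14 = 8925; k=4: 5960 + 1862 + 10·19·14 = 10482; k=5: 5453 + 0 + 10·7·14 = 6433.
Minimum: 6433 at k=5.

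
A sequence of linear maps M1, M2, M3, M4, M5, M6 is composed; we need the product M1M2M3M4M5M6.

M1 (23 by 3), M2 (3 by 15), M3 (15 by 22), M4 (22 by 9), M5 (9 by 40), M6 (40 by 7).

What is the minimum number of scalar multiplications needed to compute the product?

Adjacent pairs: M1M2 = 23·3·15 = 1035; M2M3 = 3·15·22 = 990; M3M4 = 15·22·9 = 2970; M4M5 = 22·9·40 = 7920; M5M6 = 9·40·7 = 2520.
Length 3: M1..M3: k=1: 0+990+23·3·22=2508; k=2: 1035+0+23·15·22=8625 → min 2508 | M2..M4: k=2: 0+2970+3·15·9=3375; k=3: 990+0+3·22·9=1584 → min 1584 | M3..M5: k=3: 0+7920+15·22·40=21120; k=4: 2970+0+15·9·40=8370 → min 8370 | M4..M6: k=4: 0+2520+22·9·7=3906; k=5: 7920+0+22·40·7=14080 → min 3906.
Length 4: M1..M4: k=1: 0+1584+23·3·9=2205; k=2: 1035+2970+23·15·9=7110; k=3: 2508+0+23·22·9=7062 → min 2205 | M2..M5: k=2: 0+8370+3·15·40=10170; k=3: 990+7920+3·22·40=11550; k=4: 1584+0+3·9·40=2664 → min 2664 | M3..M6: k=3: 0+3906+15·22·7=6216; k=4: 2970+2520+15·9·7=6435; k=5: 8370+0+15·40·7=12570 → min 6216.
Length 5: M1..M5: k=1: 0+2664+23·3·40=5424; k=2: 1035+8370+23·15·40=23205; k=3: 2508+7920+23·22·40=30668; k=4: 2205+0+23·9·40=10485 → min 5424 | M2..M6: k=2: 0+6216+3·15·7=6531; k=3: 990+3906+3·22·7=5358; k=4: 1584+2520+3·9·7=4293; k=5: 2664+0+3·40·7=3504 → min 3504.
Length 6: M1..M6: k=1: 0+3504+23·3·7=3987; k=2: 1035+6216+23·15·7=9666; k=3: 2508+3906+23·22·7=9956; k=4: 2205+2520+23·9·7=6174; k=5: 5424+0+23·40·7=11864 → min 3987.
Optimal order: (M1((((M2M3)M4)M5)M6)) with cost 3987.

3987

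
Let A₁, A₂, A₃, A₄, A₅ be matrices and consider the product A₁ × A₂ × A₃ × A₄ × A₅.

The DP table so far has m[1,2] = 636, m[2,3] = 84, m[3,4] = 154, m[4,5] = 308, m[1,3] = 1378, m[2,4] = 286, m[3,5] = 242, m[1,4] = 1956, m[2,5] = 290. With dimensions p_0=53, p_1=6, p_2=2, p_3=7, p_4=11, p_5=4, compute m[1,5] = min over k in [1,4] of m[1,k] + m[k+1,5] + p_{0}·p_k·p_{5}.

1302

m[1,5] = min over k∈[1,4] of m[1,k]+m[k+1,5]+p_{0}·p_k·p_{5}.
k=1: 0 + 290 + 53·6·4 = 1562; k=2: 636 + 242 + 53·2·4 = 1302; k=3: 1378 + 308 + 53·7·4 = 3170; k=4: 1956 + 0 + 53·11·4 = 4288.
Minimum: 1302 at k=2.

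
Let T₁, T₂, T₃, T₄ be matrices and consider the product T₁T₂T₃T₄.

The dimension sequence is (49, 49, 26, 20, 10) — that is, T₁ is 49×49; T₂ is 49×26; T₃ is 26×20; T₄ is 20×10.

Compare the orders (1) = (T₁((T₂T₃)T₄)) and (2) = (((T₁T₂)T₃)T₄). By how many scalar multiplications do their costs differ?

38416

Order (1) = (T₁((T₂T₃)T₄)): (T₂T₃): 49×26 by 26×20 → 49×20, cost 49·26·20 = 25480; ((T₂T₃)T₄): 49×20 by 20×10 → 49×10, cost 49·20·10 = 9800; cumulative 35280; (T₁((T₂T₃)T₄)): 49×49 by 49×10 → 49×10, cost 49·49·10 = 24010; cumulative 59290. Total 59290.
Order (2) = (((T₁T₂)T₃)T₄): (T₁T₂): 49×49 by 49×26 → 49×26, cost 49·49·26 = 62426; ((T₁T₂)T₃): 49×26 by 26×20 → 49×20, cost 49·26·20 = 25480; cumulative 87906; (((T₁T₂)T₃)T₄): 49×20 by 20×10 → 49×10, cost 49·20·10 = 9800; cumulative 97706. Total 97706.
Difference: |59290 − 97706| = 38416.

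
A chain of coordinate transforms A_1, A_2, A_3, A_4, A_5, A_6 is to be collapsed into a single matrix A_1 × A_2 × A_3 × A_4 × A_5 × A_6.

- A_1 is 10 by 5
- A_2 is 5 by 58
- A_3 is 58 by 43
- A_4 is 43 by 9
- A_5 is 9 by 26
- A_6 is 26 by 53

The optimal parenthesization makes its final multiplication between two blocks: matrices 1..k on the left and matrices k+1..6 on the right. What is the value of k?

1

Adjacent pairs: A_1A_2 = 10·5·58 = 2900; A_2A_3 = 5·58·43 = 12470; A_3A_4 = 58·43·9 = 22446; A_4A_5 = 43·9·26 = 10062; A_5A_6 = 9·26·53 = 12402.
Length 3: A_1..A_3: k=1: 0+12470+10·5·43=14620; k=2: 2900+0+10·58·43=27840 → min 14620 | A_2..A_4: k=2: 0+22446+5·58·9=25056; k=3: 12470+0+5·43·9=14405 → min 14405 | A_3..A_5: k=3: 0+10062+58·43·26=74906; k=4: 22446+0+58·9·26=36018 → min 36018 | A_4..A_6: k=4: 0+12402+43·9·53=32913; k=5: 10062+0+43·26·53=69316 → min 32913.
Length 4: A_1..A_4: k=1: 0+14405+10·5·9=14855; k=2: 2900+22446+10·58·9=30566; k=3: 14620+0+10·43·9=18490 → min 14855 | A_2..A_5: k=2: 0+36018+5·58·26=43558; k=3: 12470+10062+5·43·26=28122; k=4: 14405+0+5·9·26=15575 → min 15575 | A_3..A_6: k=3: 0+32913+58·43·53=165095; k=4: 22446+12402+58·9·53=62514; k=5: 36018+0+58·26·53=115942 → min 62514.
Length 5: A_1..A_5: k=1: 0+15575+10·5·26=16875; k=2: 2900+36018+10·58·26=53998; k=3: 14620+10062+10·43·26=35862; k=4: 14855+0+10·9·26=17195 → min 16875 | A_2..A_6: k=2: 0+62514+5·58·53=77884; k=3: 12470+32913+5·43·53=56778; k=4: 14405+12402+5·9·53=29192; k=5: 15575+0+5·26·53=22465 → min 22465.
Top-level splits: k=1: (A_1..A_1)·(A_2..A_6) → 0+22465+10·5·53 = 25115; k=2: (A_1..A_2)·(A_3..A_6) → 2900+62514+10·58·53 = 96154; k=3: (A_1..A_3)·(A_4..A_6) → 14620+32913+10·43·53 = 70323; k=4: (A_1..A_4)·(A_5..A_6) → 14855+12402+10·9·53 = 32027; k=5: (A_1..A_5)·(A_6..A_6) → 16875+0+10·26·53 = 30655.
Best split is after A_1, i.e. k = 1.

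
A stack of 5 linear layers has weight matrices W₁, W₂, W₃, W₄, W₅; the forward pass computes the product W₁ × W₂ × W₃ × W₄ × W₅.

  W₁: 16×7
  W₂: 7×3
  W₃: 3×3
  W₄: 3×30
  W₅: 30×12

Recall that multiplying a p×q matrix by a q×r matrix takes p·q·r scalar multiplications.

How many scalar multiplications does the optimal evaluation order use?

Adjacent pairs: W₁W₂ = 16·7·3 = 336; W₂W₃ = 7·3·3 = 63; W₃W₄ = 3·3·30 = 270; W₄W₅ = 3·30·12 = 1080.
Length 3: W₁..W₃: k=1: 0+63+16·7·3=399; k=2: 336+0+16·3·3=480 → min 399 | W₂..W₄: k=2: 0+270+7·3·30=900; k=3: 63+0+7·3·30=693 → min 693 | W₃..W₅: k=3: 0+1080+3·3·12=1188; k=4: 270+0+3·30·12=1350 → min 1188.
Length 4: W₁..W₄: k=1: 0+693+16·7·30=4053; k=2: 336+270+16·3·30=2046; k=3: 399+0+16·3·30=1839 → min 1839 | W₂..W₅: k=2: 0+1188+7·3·12=1440; k=3: 63+1080+7·3·12=1395; k=4: 693+0+7·30·12=3213 → min 1395.
Length 5: W₁..W₅: k=1: 0+1395+16·7·12=2739; k=2: 336+1188+16·3·12=2100; k=3: 399+1080+16·3·12=2055; k=4: 1839+0+16·30·12=7599 → min 2055.
Optimal order: ((W₁ × (W₂ × W₃)) × (W₄ × W₅)) with cost 2055.

2055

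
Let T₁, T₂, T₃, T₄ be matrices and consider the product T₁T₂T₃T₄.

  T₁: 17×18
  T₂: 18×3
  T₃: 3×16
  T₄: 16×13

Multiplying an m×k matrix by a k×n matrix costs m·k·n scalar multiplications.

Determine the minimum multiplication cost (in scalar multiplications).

2205

Adjacent pairs: T₁T₂ = 17·18·3 = 918; T₂T₃ = 18·3·16 = 864; T₃T₄ = 3·16·13 = 624.
Length 3: T₁..T₃: k=1: 0+864+17·18·16=5760; k=2: 918+0+17·3·16=1734 → min 1734 | T₂..T₄: k=2: 0+624+18·3·13=1326; k=3: 864+0+18·16·13=4608 → min 1326.
Length 4: T₁..T₄: k=1: 0+1326+17·18·13=5304; k=2: 918+624+17·3·13=2205; k=3: 1734+0+17·16·13=5270 → min 2205.
Optimal order: ((T₁T₂)(T₃T₄)) with cost 2205.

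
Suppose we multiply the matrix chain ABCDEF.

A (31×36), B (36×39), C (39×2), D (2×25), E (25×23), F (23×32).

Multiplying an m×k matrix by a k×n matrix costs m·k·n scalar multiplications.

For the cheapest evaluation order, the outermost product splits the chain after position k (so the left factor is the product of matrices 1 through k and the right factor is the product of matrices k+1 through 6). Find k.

3

Adjacent pairs: AB = 31·36·39 = 43524; BC = 36·39·2 = 2808; CD = 39·2·25 = 1950; DE = 2·25·23 = 1150; EF = 25·23·32 = 18400.
Length 3: A..C: k=1: 0+2808+31·36·2=5040; k=2: 43524+0+31·39·2=45942 → min 5040 | B..D: k=2: 0+1950+36·39·25=37050; k=3: 2808+0+36·2·25=4608 → min 4608 | C..E: k=3: 0+1150+39·2·23=2944; k=4: 1950+0+39·25·23=24375 → min 2944 | D..F: k=4: 0+18400+2·25·32=20000; k=5: 1150+0+2·23·32=2622 → min 2622.
Length 4: A..D: k=1: 0+4608+31·36·25=32508; k=2: 43524+1950+31·39·25=75699; k=3: 5040+0+31·2·25=6590 → min 6590 | B..E: k=2: 0+2944+36·39·23=35236; k=3: 2808+1150+36·2·23=5614; k=4: 4608+0+36·25·23=25308 → min 5614 | C..F: k=3: 0+2622+39·2·32=5118; k=4: 1950+18400+39·25·32=51550; k=5: 2944+0+39·23·32=31648 → min 5118.
Length 5: A..E: k=1: 0+5614+31·36·23=31282; k=2: 43524+2944+31·39·23=74275; k=3: 5040+1150+31·2·23=7616; k=4: 6590+0+31·25·23=24415 → min 7616 | B..F: k=2: 0+5118+36·39·32=50046; k=3: 2808+2622+36·2·32=7734; k=4: 4608+18400+36·25·32=51808; k=5: 5614+0+36·23·32=32110 → min 7734.
Top-level splits: k=1: (A..A)·(B..F) → 0+7734+31·36·32 = 43446; k=2: (A..B)·(C..F) → 43524+5118+31·39·32 = 87330; k=3: (A..C)·(D..F) → 5040+2622+31·2·32 = 9646; k=4: (A..D)·(E..F) → 6590+18400+31·25·32 = 49790; k=5: (A..E)·(F..F) → 7616+0+31·23·32 = 30432.
Best split is after C, i.e. k = 3.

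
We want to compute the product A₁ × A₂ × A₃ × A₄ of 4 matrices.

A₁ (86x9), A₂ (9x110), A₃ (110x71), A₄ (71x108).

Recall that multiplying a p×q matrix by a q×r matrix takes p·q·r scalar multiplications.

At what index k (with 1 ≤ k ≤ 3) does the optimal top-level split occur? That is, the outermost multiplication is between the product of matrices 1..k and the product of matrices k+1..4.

1

Adjacent pairs: A₁A₂ = 86·9·110 = 85140; A₂A₃ = 9·110·71 = 70290; A₃A₄ = 110·71·108 = 843480.
Length 3: A₁..A₃: k=1: 0+70290+86·9·71=125244; k=2: 85140+0+86·110·71=756800 → min 125244 | A₂..A₄: k=2: 0+843480+9·110·108=950400; k=3: 70290+0+9·71·108=139302 → min 139302.
Top-level splits: k=1: (A₁..A₁)·(A₂..A₄) → 0+139302+86·9·108 = 222894; k=2: (A₁..A₂)·(A₃..A₄) → 85140+843480+86·110·108 = 1950300; k=3: (A₁..A₃)·(A₄..A₄) → 125244+0+86·71·108 = 784692.
Best split is after A₁, i.e. k = 1.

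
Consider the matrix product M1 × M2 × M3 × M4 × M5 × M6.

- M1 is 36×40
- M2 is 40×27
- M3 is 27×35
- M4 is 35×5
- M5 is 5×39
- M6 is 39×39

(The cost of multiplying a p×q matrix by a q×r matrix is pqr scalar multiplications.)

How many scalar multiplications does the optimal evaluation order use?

Adjacent pairs: M1M2 = 36·40·27 = 38880; M2M3 = 40·27·35 = 37800; M3M4 = 27·35·5 = 4725; M4M5 = 35·5·39 = 6825; M5M6 = 5·39·39 = 7605.
Length 3: M1..M3: k=1: 0+37800+36·40·35=88200; k=2: 38880+0+36·27·35=72900 → min 72900 | M2..M4: k=2: 0+4725+40·27·5=10125; k=3: 37800+0+40·35·5=44800 → min 10125 | M3..M5: k=3: 0+6825+27·35·39=43680; k=4: 4725+0+27·5·39=9990 → min 9990 | M4..M6: k=4: 0+7605+35·5·39=14430; k=5: 6825+0+35·39·39=60060 → min 14430.
Length 4: M1..M4: k=1: 0+10125+36·40·5=17325; k=2: 38880+4725+36·27·5=48465; k=3: 72900+0+36·35·5=79200 → min 17325 | M2..M5: k=2: 0+9990+40·27·39=52110; k=3: 37800+6825+40·35·39=99225; k=4: 10125+0+40·5·39=17925 → min 17925 | M3..M6: k=3: 0+14430+27·35·39=51285; k=4: 4725+7605+27·5·39=17595; k=5: 9990+0+27·39·39=51057 → min 17595.
Length 5: M1..M5: k=1: 0+17925+36·40·39=74085; k=2: 38880+9990+36·27·39=86778; k=3: 72900+6825+36·35·39=128865; k=4: 17325+0+36·5·39=24345 → min 24345 | M2..M6: k=2: 0+17595+40·27·39=59715; k=3: 37800+14430+40·35·39=106830; k=4: 10125+7605+40·5·39=25530; k=5: 17925+0+40·39·39=78765 → min 25530.
Length 6: M1..M6: k=1: 0+25530+36·40·39=81690; k=2: 38880+17595+36·27·39=94383; k=3: 72900+14430+36·35·39=136470; k=4: 17325+7605+36·5·39=31950; k=5: 24345+0+36·39·39=79101 → min 31950.
Optimal order: ((M1 × (M2 × (M3 × M4))) × (M5 × M6)) with cost 31950.

31950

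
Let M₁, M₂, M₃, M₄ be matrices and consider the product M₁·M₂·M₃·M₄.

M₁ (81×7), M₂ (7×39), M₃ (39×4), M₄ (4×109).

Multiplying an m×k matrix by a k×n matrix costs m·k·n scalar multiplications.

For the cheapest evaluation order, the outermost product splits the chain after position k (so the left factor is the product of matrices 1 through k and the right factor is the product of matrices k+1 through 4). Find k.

3

Adjacent pairs: M₁M₂ = 81·7·39 = 22113; M₂M₃ = 7·39·4 = 1092; M₃M₄ = 39·4·109 = 17004.
Length 3: M₁..M₃: k=1: 0+1092+81·7·4=3360; k=2: 22113+0+81·39·4=34749 → min 3360 | M₂..M₄: k=2: 0+17004+7·39·109=46761; k=3: 1092+0+7·4·109=4144 → min 4144.
Top-level splits: k=1: (M₁..M₁)·(M₂..M₄) → 0+4144+81·7·109 = 65947; k=2: (M₁..M₂)·(M₃..M₄) → 22113+17004+81·39·109 = 383448; k=3: (M₁..M₃)·(M₄..M₄) → 3360+0+81·4·109 = 38676.
Best split is after M₃, i.e. k = 3.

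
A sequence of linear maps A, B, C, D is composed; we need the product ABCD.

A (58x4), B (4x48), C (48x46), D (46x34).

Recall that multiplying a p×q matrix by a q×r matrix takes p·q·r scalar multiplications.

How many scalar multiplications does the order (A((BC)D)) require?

22976

(BC): 4×48 by 48×46 → 4×46, cost 4·48·46 = 8832
((BC)D): 4×46 by 46×34 → 4×34, cost 4·46·34 = 6256; cumulative 15088
(A((BC)D)): 58×4 by 4×34 → 58×34, cost 58·4·34 = 7888; cumulative 22976
Total: 22976 scalar multiplications.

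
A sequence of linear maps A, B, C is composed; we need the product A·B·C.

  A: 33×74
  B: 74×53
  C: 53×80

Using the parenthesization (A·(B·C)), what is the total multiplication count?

509120

(B·C): 74×53 by 53×80 → 74×80, cost 74·53·80 = 313760
(A·(B·C)): 33×74 by 74×80 → 33×80, cost 33·74·80 = 195360; cumulative 509120
Total: 509120 scalar multiplications.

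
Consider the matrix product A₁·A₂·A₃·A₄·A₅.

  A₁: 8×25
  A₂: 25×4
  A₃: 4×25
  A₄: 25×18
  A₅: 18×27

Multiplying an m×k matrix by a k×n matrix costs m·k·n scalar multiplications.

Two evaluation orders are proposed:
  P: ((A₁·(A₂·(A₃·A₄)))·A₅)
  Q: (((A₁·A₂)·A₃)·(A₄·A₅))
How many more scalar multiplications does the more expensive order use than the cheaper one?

8062

Order P = ((A₁·(A₂·(A₃·A₄)))·A₅): (A₃·A₄): 4×25 by 25×18 → 4×18, cost 4·25·18 = 1800; (A₂·(A₃·A₄)): 25×4 by 4×18 → 25×18, cost 25·4·18 = 1800; cumulative 3600; (A₁·(A₂·(A₃·A₄))): 8×25 by 25×18 → 8×18, cost 8·25·18 = 3600; cumulative 7200; ((A₁·(A₂·(A₃·A₄)))·A₅): 8×18 by 18×27 → 8×27, cost 8·18·27 = 3888; cumulative 11088. Total 11088.
Order Q = (((A₁·A₂)·A₃)·(A₄·A₅)): (A₁·A₂): 8×25 by 25×4 → 8×4, cost 8·25·4 = 800; ((A₁·A₂)·A₃): 8×4 by 4×25 → 8×25, cost 8·4·25 = 800; cumulative 1600; (A₄·A₅): 25×18 by 18×27 → 25×27, cost 25·18·27 = 12150; (((A₁·A₂)·A₃)·(A₄·A₅)): 8×25 by 25×27 → 8×27, cost 8·25·27 = 5400; cumulative 19150. Total 19150.
Difference: |11088 − 19150| = 8062.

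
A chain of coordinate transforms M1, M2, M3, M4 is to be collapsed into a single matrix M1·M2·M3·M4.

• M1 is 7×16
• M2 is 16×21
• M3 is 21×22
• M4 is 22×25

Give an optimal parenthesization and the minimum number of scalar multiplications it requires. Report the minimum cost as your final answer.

9436

Adjacent pairs: M1M2 = 7·16·21 = 2352; M2M3 = 16·21·22 = 7392; M3M4 = 21·22·25 = 11550.
Length 3: M1..M3: k=1: 0+7392+7·16·22=9856; k=2: 2352+0+7·21·22=5586 → min 5586 | M2..M4: k=2: 0+11550+16·21·25=19950; k=3: 7392+0+16·22·25=16192 → min 16192.
Length 4: M1..M4: k=1: 0+16192+7·16·25=18992; k=2: 2352+11550+7·21·25=17577; k=3: 5586+0+7·22·25=9436 → min 9436.
Optimal parenthesization: (((M1·M2)·M3)·M4) with cost 9436.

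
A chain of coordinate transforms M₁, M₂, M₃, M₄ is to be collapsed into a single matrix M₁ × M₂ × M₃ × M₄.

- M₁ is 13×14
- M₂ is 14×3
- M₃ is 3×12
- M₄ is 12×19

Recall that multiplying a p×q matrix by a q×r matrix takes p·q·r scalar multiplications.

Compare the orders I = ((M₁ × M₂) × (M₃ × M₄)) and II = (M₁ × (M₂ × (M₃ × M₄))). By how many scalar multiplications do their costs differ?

2969

Order I = ((M₁ × M₂) × (M₃ × M₄)): (M₁ × M₂): 13×14 by 14×3 → 13×3, cost 13·14·3 = 546; (M₃ × M₄): 3×12 by 12×19 → 3×19, cost 3·12·19 = 684; ((M₁ × M₂) × (M₃ × M₄)): 13×3 by 3×19 → 13×19, cost 13·3·19 = 741; cumulative 1971. Total 1971.
Order II = (M₁ × (M₂ × (M₃ × M₄))): (M₃ × M₄): 3×12 by 12×19 → 3×19, cost 3·12·19 = 684; (M₂ × (M₃ × M₄)): 14×3 by 3×19 → 14×19, cost 14·3·19 = 798; cumulative 1482; (M₁ × (M₂ × (M₃ × M₄))): 13×14 by 14×19 → 13×19, cost 13·14·19 = 3458; cumulative 4940. Total 4940.
Difference: |1971 − 4940| = 2969.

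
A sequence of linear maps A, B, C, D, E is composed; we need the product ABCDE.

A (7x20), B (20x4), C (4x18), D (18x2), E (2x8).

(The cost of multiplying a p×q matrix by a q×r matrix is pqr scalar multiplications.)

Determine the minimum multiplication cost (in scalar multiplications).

Adjacent pairs: AB = 7·20·4 = 560; BC = 20·4·18 = 1440; CD = 4·18·2 = 144; DE = 18·2·8 = 288.
Length 3: A..C: k=1: 0+1440+7·20·18=3960; k=2: 560+0+7·4·18=1064 → min 1064 | B..D: k=2: 0+144+20·4·2=304; k=3: 1440+0+20·18·2=2160 → min 304 | C..E: k=3: 0+288+4·18·8=864; k=4: 144+0+4·2·8=208 → min 208.
Length 4: A..D: k=1: 0+304+7·20·2=584; k=2: 560+144+7·4·2=760; k=3: 1064+0+7·18·2=1316 → min 584 | B..E: k=2: 0+208+20·4·8=848; k=3: 1440+288+20·18·8=4608; k=4: 304+0+20·2·8=624 → min 624.
Length 5: A..E: k=1: 0+624+7·20·8=1744; k=2: 560+208+7·4·8=992; k=3: 1064+288+7·18·8=2360; k=4: 584+0+7·2·8=696 → min 696.
Optimal order: ((A(B(CD)))E) with cost 696.

696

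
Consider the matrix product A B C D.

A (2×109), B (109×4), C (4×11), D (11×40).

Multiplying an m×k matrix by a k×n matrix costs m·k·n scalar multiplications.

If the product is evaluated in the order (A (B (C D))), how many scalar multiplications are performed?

27920

(C D): 4×11 by 11×40 → 4×40, cost 4·11·40 = 1760
(B (C D)): 109×4 by 4×40 → 109×40, cost 109·4·40 = 17440; cumulative 19200
(A (B (C D))): 2×109 by 109×40 → 2×40, cost 2·109·40 = 8720; cumulative 27920
Total: 27920 scalar multiplications.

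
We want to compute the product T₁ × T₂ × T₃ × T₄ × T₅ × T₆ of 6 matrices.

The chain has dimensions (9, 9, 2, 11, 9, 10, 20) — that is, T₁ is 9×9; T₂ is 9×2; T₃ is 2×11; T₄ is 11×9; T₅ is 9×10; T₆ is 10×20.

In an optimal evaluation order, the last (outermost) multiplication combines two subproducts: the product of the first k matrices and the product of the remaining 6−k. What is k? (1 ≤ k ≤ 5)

Adjacent pairs: T₁T₂ = 9·9·2 = 162; T₂T₃ = 9·2·11 = 198; T₃T₄ = 2·11·9 = 198; T₄T₅ = 11·9·10 = 990; T₅T₆ = 9·10·20 = 1800.
Length 3: T₁..T₃: k=1: 0+198+9·9·11=1089; k=2: 162+0+9·2·11=360 → min 360 | T₂..T₄: k=2: 0+198+9·2·9=360; k=3: 198+0+9·11·9=1089 → min 360 | T₃..T₅: k=3: 0+990+2·11·10=1210; k=4: 198+0+2·9·10=378 → min 378 | T₄..T₆: k=4: 0+1800+11·9·20=3780; k=5: 990+0+11·10·20=3190 → min 3190.
Length 4: T₁..T₄: k=1: 0+360+9·9·9=1089; k=2: 162+198+9·2·9=522; k=3: 360+0+9·11·9=1251 → min 522 | T₂..T₅: k=2: 0+378+9·2·10=558; k=3: 198+990+9·11·10=2178; k=4: 360+0+9·9·10=1170 → min 558 | T₃..T₆: k=3: 0+3190+2·11·20=3630; k=4: 198+1800+2·9·20=2358; k=5: 378+0+2·10·20=778 → min 778.
Length 5: T₁..T₅: k=1: 0+558+9·9·10=1368; k=2: 162+378+9·2·10=720; k=3: 360+990+9·11·10=2340; k=4: 522+0+9·9·10=1332 → min 720 | T₂..T₆: k=2: 0+778+9·2·20=1138; k=3: 198+3190+9·11·20=5368; k=4: 360+1800+9·9·20=3780; k=5: 558+0+9·10·20=2358 → min 1138.
Top-level splits: k=1: (T₁..T₁)·(T₂..T₆) → 0+1138+9·9·20 = 2758; k=2: (T₁..T₂)·(T₃..T₆) → 162+778+9·2·20 = 1300; k=3: (T₁..T₃)·(T₄..T₆) → 360+3190+9·11·20 = 5530; k=4: (T₁..T₄)·(T₅..T₆) → 522+1800+9·9·20 = 3942; k=5: (T₁..T₅)·(T₆..T₆) → 720+0+9·10·20 = 2520.
Best split is after T₂, i.e. k = 2.

2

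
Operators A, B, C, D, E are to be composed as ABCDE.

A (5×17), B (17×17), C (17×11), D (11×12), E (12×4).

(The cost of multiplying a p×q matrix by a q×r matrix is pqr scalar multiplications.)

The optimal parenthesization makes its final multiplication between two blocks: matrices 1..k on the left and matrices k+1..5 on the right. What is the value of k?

Adjacent pairs: AB = 5·17·17 = 1445; BC = 17·17·11 = 3179; CD = 17·11·12 = 2244; DE = 11·12·4 = 528.
Length 3: A..C: k=1: 0+3179+5·17·11=4114; k=2: 1445+0+5·17·11=2380 → min 2380 | B..D: k=2: 0+2244+17·17·12=5712; k=3: 3179+0+17·11·12=5423 → min 5423 | C..E: k=3: 0+528+17·11·4=1276; k=4: 2244+0+17·12·4=3060 → min 1276.
Length 4: A..D: k=1: 0+5423+5·17·12=6443; k=2: 1445+2244+5·17·12=4709; k=3: 2380+0+5·11·12=3040 → min 3040 | B..E: k=2: 0+1276+17·17·4=2432; k=3: 3179+528+17·11·4=4455; k=4: 5423+0+17·12·4=6239 → min 2432.
Top-level splits: k=1: (A..A)·(B..E) → 0+2432+5·17·4 = 2772; k=2: (A..B)·(C..E) → 1445+1276+5·17·4 = 3061; k=3: (A..C)·(D..E) → 2380+528+5·11·4 = 3128; k=4: (A..D)·(E..E) → 3040+0+5·12·4 = 3280.
Best split is after A, i.e. k = 1.

1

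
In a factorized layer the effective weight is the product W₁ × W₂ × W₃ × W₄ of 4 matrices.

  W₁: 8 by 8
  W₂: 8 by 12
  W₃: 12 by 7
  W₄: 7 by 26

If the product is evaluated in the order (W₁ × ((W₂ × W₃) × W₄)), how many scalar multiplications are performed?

3792

(W₂ × W₃): 8×12 by 12×7 → 8×7, cost 8·12·7 = 672
((W₂ × W₃) × W₄): 8×7 by 7×26 → 8×26, cost 8·7·26 = 1456; cumulative 2128
(W₁ × ((W₂ × W₃) × W₄)): 8×8 by 8×26 → 8×26, cost 8·8·26 = 1664; cumulative 3792
Total: 3792 scalar multiplications.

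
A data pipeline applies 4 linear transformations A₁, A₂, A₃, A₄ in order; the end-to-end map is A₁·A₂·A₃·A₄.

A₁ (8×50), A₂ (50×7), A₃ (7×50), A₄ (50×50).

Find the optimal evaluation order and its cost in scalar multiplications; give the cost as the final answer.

23100

Adjacent pairs: A₁A₂ = 8·50·7 = 2800; A₂A₃ = 50·7·50 = 17500; A₃A₄ = 7·50·50 = 17500.
Length 3: A₁..A₃: k=1: 0+17500+8·50·50=37500; k=2: 2800+0+8·7·50=5600 → min 5600 | A₂..A₄: k=2: 0+17500+50·7·50=35000; k=3: 17500+0+50·50·50=142500 → min 35000.
Length 4: A₁..A₄: k=1: 0+35000+8·50·50=55000; k=2: 2800+17500+8·7·50=23100; k=3: 5600+0+8·50·50=25600 → min 23100.
Optimal parenthesization: ((A₁·A₂)·(A₃·A₄)) with cost 23100.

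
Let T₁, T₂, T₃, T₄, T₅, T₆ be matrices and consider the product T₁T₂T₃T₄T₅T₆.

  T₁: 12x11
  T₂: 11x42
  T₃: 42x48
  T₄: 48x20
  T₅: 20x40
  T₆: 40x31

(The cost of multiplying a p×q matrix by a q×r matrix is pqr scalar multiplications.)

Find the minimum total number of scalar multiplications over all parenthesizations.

Adjacent pairs: T₁T₂ = 12·11·42 = 5544; T₂T₃ = 11·42·48 = 22176; T₃T₄ = 42·48·20 = 40320; T₄T₅ = 48·20·40 = 38400; T₅T₆ = 20·40·31 = 24800.
Length 3: T₁..T₃: k=1: 0+22176+12·11·48=28512; k=2: 5544+0+12·42·48=29736 → min 28512 | T₂..T₄: k=2: 0+40320+11·42·20=49560; k=3: 22176+0+11·48·20=32736 → min 32736 | T₃..T₅: k=3: 0+38400+42·48·40=119040; k=4: 40320+0+42·20·40=73920 → min 73920 | T₄..T₆: k=4: 0+24800+48·20·31=54560; k=5: 38400+0+48·40·31=97920 → min 54560.
Length 4: T₁..T₄: k=1: 0+32736+12·11·20=35376; k=2: 5544+40320+12·42·20=55944; k=3: 28512+0+12·48·20=40032 → min 35376 | T₂..T₅: k=2: 0+73920+11·42·40=92400; k=3: 22176+38400+11·48·40=81696; k=4: 32736+0+11·20·40=41536 → min 41536 | T₃..T₆: k=3: 0+54560+42·48·31=117056; k=4: 40320+24800+42·20·31=91160; k=5: 73920+0+42·40·31=126000 → min 91160.
Length 5: T₁..T₅: k=1: 0+41536+12·11·40=46816; k=2: 5544+73920+12·42·40=99624; k=3: 28512+38400+12·48·40=89952; k=4: 35376+0+12·20·40=44976 → min 44976 | T₂..T₆: k=2: 0+91160+11·42·31=105482; k=3: 22176+54560+11·48·31=93104; k=4: 32736+24800+11·20·31=64356; k=5: 41536+0+11·40·31=55176 → min 55176.
Length 6: T₁..T₆: k=1: 0+55176+12·11·31=59268; k=2: 5544+91160+12·42·31=112328; k=3: 28512+54560+12·48·31=100928; k=4: 35376+24800+12·20·31=67616; k=5: 44976+0+12·40·31=59856 → min 59268.
Optimal order: (T₁((((T₂T₃)T₄)T₅)T₆)) with cost 59268.

59268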